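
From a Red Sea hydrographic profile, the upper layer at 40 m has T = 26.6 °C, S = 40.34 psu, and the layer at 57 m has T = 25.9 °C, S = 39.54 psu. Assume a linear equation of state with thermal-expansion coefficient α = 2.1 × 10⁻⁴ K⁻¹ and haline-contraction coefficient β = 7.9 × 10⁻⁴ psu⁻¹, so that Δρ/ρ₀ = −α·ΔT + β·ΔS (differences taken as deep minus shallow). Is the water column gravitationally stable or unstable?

ΔT = 25.9 − 26.6 = -0.7 K and ΔS = 39.54 − 40.34 = -0.80 psu (deep − shallow).
−αΔT = 1.47 × 10⁻⁴; βΔS = -6.32 × 10⁻⁴; sum Δρ/ρ₀ = -4.85 × 10⁻⁴.
Δρ/ρ₀ < 0, so Δρ < 0: deeper water is lighter → statically unstable; the column would overturn.

unstable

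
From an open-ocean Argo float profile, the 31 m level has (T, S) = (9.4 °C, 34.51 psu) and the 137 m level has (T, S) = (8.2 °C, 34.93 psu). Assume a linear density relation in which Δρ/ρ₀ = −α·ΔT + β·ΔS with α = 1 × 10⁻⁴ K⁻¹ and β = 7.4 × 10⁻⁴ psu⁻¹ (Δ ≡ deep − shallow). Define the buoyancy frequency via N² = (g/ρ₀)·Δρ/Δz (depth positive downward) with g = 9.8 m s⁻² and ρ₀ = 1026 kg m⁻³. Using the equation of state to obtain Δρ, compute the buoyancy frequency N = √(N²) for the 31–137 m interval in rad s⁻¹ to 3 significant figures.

6.31 × 10⁻³ rad s⁻¹

ΔT = -1.2 K, ΔS = +0.42 psu (deep − shallow).
Δρ/ρ₀ = −αΔT + βΔS = 1.20 × 10⁻⁴ + 3.108 × 10⁻⁴ = 4.308 × 10⁻⁴, so Δρ ≈ 0.4420 kg m⁻³.
N² = (g/ρ₀)·Δρ/Δz = g·(Δρ/ρ₀)/Δz = 9.8 × 4.308 × 10⁻⁴ / 106 = 3.9829 × 10⁻⁵ s⁻².
N = √(3.9829 × 10⁻⁵) = 6.3110 × 10⁻³ rad s⁻¹ ≈ 6.31 × 10⁻³ rad s⁻¹.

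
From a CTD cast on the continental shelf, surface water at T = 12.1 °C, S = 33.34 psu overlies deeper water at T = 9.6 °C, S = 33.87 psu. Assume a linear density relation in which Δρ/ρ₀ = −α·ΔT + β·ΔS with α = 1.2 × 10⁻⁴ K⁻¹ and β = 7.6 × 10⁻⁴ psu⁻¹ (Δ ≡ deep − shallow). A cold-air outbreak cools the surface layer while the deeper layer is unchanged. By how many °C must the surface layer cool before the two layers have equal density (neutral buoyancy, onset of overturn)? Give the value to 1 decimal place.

Neutral buoyancy requires Δρ = 0, i.e. −α(T_deep − T_surf′) + β(S_deep − S_surf) = 0.
T_surf′ = T_deep − (β/α)·ΔS = 9.6 − (7.6 × 10⁻⁴/1.2 × 10⁻⁴)·(+0.53) = 6.243 °C.
Cooling required: 12.1 − (6.243) = 5.857 °C.

5.9 °C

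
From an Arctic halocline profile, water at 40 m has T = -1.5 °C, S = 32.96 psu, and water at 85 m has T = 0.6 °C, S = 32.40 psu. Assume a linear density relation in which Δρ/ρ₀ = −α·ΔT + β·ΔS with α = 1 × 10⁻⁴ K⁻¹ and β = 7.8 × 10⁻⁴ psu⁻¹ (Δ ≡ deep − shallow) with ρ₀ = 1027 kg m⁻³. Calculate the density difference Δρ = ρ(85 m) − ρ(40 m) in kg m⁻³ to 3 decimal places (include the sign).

ΔT = +2.1 K, ΔS = -0.56 psu (deep − shallow).
Δρ/ρ₀ = −(1 × 10⁻⁴)(+2.1) + (7.8 × 10⁻⁴)(-0.56) = -6.468 × 10⁻⁴.
Δρ = 1027 × (-6.468 × 10⁻⁴) = -0.664 kg m⁻³.
Negative Δρ: lighter below, statically unstable.

-0.664 kg m⁻³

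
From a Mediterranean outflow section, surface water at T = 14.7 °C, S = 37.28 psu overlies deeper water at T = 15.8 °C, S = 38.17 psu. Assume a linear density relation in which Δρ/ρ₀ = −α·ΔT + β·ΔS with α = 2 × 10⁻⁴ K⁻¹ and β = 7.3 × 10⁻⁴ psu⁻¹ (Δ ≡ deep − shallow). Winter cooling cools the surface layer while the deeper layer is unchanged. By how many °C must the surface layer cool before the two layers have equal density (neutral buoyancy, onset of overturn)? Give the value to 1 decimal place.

Neutral buoyancy requires Δρ = 0, i.e. −α(T_deep − T_surf′) + β(S_deep − S_surf) = 0.
T_surf′ = T_deep − (β/α)·ΔS = 15.8 − (7.3 × 10⁻⁴/2 × 10⁻⁴)·(+0.89) = 12.552 °C.
Cooling required: 14.7 − (12.552) = 2.148 °C.

2.1 °C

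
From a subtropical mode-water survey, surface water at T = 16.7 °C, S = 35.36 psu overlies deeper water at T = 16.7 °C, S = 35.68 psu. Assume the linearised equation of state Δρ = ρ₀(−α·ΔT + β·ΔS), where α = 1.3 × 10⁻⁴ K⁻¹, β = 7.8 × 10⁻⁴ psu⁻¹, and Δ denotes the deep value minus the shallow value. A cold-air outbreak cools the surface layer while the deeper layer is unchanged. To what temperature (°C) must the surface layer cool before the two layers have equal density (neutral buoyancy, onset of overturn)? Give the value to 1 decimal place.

14.8 °C

Neutral buoyancy requires Δρ = 0, i.e. −α(T_deep − T_surf′) + β(S_deep − S_surf) = 0.
T_surf′ = T_deep − (β/α)·ΔS = 16.7 − (7.8 × 10⁻⁴/1.3 × 10⁻⁴)·(+0.32) = 14.780 °C.
Cooling required: 16.7 − (14.780) = 1.920 °C.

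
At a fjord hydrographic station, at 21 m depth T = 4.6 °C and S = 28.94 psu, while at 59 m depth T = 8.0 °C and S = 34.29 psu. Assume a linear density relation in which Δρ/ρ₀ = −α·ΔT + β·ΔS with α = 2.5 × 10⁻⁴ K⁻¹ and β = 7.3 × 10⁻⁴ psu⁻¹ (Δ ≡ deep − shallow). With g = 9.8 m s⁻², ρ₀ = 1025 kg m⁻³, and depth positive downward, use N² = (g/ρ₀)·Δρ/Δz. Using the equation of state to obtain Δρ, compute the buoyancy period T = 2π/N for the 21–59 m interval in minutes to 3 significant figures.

ΔT = +3.4 K, ΔS = +5.35 psu (deep − shallow).
Δρ/ρ₀ = −αΔT + βΔS = -8.50 × 10⁻⁴ + 3.9055 × 10⁻³ = 3.0555 × 10⁻³, so Δρ ≈ 3.132 kg m⁻³.
N² = (g/ρ₀)·Δρ/Δz = g·(Δρ/ρ₀)/Δz = 9.8 × 3.0555 × 10⁻³ / 38 = 7.8800 × 10⁻⁴ s⁻².
N = √(7.8800 × 10⁻⁴) = 0.028071 rad s⁻¹ → T = 2π/N = 223.83 s = 3.7305 min ≈ 3.73 min.

3.73 min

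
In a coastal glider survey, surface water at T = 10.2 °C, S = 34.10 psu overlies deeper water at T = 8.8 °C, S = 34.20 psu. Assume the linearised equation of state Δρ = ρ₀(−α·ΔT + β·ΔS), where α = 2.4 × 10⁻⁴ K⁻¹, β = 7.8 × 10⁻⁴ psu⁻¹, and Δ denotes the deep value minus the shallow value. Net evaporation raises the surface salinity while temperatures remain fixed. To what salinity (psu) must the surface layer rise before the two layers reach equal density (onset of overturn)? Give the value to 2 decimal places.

34.63 psu

Neutral buoyancy requires −α(T_deep − T_surf) + β(S_deep − S_surf′) = 0.
S_surf′ = S_deep − (α/β)·ΔT = 34.20 − (2.4 × 10⁻⁴/7.8 × 10⁻⁴)·(-1.4) = 34.6308 psu.
Increase required: 34.6308 − 34.10 = 0.5308 psu.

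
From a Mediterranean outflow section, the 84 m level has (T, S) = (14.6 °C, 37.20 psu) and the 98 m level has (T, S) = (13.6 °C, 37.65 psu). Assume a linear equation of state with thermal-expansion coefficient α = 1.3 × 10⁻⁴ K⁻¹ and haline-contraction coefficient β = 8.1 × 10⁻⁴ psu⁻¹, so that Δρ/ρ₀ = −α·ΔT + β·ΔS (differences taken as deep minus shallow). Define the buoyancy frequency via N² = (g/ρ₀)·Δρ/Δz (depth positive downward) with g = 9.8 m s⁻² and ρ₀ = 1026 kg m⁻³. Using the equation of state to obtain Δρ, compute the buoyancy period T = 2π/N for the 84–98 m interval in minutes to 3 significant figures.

ΔT = -1.0 K, ΔS = +0.45 psu (deep − shallow).
Δρ/ρ₀ = −αΔT + βΔS = 1.30 × 10⁻⁴ + 3.645 × 10⁻⁴ = 4.945 × 10⁻⁴, so Δρ ≈ 0.5074 kg m⁻³.
N² = (g/ρ₀)·Δρ/Δz = g·(Δρ/ρ₀)/Δz = 9.8 × 4.945 × 10⁻⁴ / 14 = 3.4615 × 10⁻⁴ s⁻².
N = √(3.4615 × 10⁻⁴) = 0.018605 rad s⁻¹ → T = 2π/N = 337.71 s = 5.6285 min ≈ 5.63 min.

5.63 min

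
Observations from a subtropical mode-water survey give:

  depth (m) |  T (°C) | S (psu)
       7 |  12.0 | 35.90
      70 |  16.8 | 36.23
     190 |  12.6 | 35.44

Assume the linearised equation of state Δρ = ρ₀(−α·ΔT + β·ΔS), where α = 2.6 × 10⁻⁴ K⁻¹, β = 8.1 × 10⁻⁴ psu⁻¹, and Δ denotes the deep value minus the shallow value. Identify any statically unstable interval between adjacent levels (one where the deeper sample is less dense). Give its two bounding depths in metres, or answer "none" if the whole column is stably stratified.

7–70 m

Evaluate Δρ/ρ₀ = −αΔT + βΔS across each adjacent pair:
  7–70 m: −αΔT+βΔS = −(2.6 × 10⁻⁴)(+4.8)+(8.1 × 10⁻⁴)(+0.33) = -9.8 × 10⁻⁴ → UNSTABLE
  70–190 m: −αΔT+βΔS = −(2.6 × 10⁻⁴)(-4.2)+(8.1 × 10⁻⁴)(-0.79) = 4.5 × 10⁻⁴ → stable
The 7–70 m interval has Δρ < 0: lighter water underlies denser water.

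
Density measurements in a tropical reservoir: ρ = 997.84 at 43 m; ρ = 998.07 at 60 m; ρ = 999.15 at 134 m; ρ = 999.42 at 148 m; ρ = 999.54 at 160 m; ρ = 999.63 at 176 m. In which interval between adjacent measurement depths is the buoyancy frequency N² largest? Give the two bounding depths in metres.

Compute the density gradient over each adjacent pair:
  43–60 m: Δρ/Δz = 0.23/17 = 0.014 kg m⁻⁴
  60–134 m: Δρ/Δz = 1.08/74 = 0.015 kg m⁻⁴
  134–148 m: Δρ/Δz = 0.27/14 = 0.019 kg m⁻⁴
  148–160 m: Δρ/Δz = 0.12/12 = 0.010 kg m⁻⁴
  160–176 m: Δρ/Δz = 0.09/16 = 5.6 × 10⁻³ kg m⁻⁴
The largest gradient is in the 134–148 m interval — the pycnocline.

134–148 m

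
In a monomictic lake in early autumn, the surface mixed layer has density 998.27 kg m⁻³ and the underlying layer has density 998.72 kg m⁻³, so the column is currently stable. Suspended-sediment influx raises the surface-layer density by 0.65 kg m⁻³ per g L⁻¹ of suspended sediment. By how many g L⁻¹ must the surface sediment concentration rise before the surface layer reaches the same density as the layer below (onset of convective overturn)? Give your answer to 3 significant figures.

Density deficit of the surface layer: 998.72 − 998.27 = 0.45 kg m⁻³.
Required change = 0.45 / 0.65 = 0.692 g L⁻¹.

0.692 g L⁻¹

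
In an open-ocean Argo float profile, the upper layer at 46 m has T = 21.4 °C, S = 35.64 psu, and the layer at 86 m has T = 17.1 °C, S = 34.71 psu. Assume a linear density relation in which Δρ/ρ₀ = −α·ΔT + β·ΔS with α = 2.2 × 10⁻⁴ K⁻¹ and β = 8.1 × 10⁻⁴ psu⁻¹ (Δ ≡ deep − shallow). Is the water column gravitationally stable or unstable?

ΔT = 17.1 − 21.4 = -4.3 K and ΔS = 34.71 − 35.64 = -0.93 psu (deep − shallow).
−αΔT = 9.46 × 10⁻⁴; βΔS = -7.533 × 10⁻⁴; sum Δρ/ρ₀ = 1.927 × 10⁻⁴.
Δρ/ρ₀ > 0, so Δρ > 0: deeper water is denser → statically stable.

stable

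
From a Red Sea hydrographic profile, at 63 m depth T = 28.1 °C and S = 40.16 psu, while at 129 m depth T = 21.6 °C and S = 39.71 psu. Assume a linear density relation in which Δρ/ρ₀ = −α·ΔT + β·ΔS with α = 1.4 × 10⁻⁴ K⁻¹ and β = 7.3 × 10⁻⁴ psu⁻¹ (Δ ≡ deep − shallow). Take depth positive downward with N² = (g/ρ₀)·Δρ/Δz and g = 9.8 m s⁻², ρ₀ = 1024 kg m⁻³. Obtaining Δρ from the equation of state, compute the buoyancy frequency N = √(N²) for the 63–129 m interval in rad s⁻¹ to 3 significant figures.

ΔT = -6.5 K, ΔS = -0.45 psu (deep − shallow).
Δρ/ρ₀ = −αΔT + βΔS = 9.10 × 10⁻⁴ − 3.285 × 10⁻⁴ = 5.815 × 10⁻⁴, so Δρ ≈ 0.5955 kg m⁻³.
N² = (g/ρ₀)·Δρ/Δz = g·(Δρ/ρ₀)/Δz = 9.8 × 5.815 × 10⁻⁴ / 66 = 8.6344 × 10⁻⁵ s⁻².
N = √(8.6344 × 10⁻⁵) = 9.2921 × 10⁻³ rad s⁻¹ ≈ 9.29 × 10⁻³ rad s⁻¹.

9.29 × 10⁻³ rad s⁻¹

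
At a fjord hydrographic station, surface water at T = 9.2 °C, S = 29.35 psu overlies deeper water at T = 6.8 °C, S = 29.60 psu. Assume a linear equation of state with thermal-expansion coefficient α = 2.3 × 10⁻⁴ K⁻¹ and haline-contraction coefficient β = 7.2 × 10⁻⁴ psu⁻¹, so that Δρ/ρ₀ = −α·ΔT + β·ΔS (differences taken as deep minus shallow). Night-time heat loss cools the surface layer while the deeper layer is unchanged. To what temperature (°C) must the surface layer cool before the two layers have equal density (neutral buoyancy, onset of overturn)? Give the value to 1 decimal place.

Neutral buoyancy requires Δρ = 0, i.e. −α(T_deep − T_surf′) + β(S_deep − S_surf) = 0.
T_surf′ = T_deep − (β/α)·ΔS = 6.8 − (7.2 × 10⁻⁴/2.3 × 10⁻⁴)·(+0.25) = 6.017 °C.
Cooling required: 9.2 − (6.017) = 3.183 °C.

6.0 °C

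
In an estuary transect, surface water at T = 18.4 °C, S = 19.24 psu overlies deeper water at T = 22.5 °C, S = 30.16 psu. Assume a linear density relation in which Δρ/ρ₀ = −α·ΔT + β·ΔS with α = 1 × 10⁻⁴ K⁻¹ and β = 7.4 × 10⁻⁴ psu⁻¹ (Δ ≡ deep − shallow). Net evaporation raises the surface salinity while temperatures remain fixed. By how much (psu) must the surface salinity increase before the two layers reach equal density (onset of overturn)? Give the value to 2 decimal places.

Neutral buoyancy requires −α(T_deep − T_surf) + β(S_deep − S_surf′) = 0.
S_surf′ = S_deep − (α/β)·ΔT = 30.16 − (1 × 10⁻⁴/7.4 × 10⁻⁴)·(+4.1) = 29.6059 psu.
Increase required: 29.6059 − 19.24 = 10.3659 psu.

10.37 psu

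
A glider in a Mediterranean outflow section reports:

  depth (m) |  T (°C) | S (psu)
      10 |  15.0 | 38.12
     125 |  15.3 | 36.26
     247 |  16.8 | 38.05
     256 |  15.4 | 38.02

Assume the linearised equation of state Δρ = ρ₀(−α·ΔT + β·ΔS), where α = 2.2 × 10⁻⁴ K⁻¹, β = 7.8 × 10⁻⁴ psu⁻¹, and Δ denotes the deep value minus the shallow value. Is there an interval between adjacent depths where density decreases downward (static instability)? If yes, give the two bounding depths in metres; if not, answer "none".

10–125 m

Evaluate Δρ/ρ₀ = −αΔT + βΔS across each adjacent pair:
  10–125 m: −αΔT+βΔS = −(2.2 × 10⁻⁴)(+0.3)+(7.8 × 10⁻⁴)(-1.86) = -1.5 × 10⁻³ → UNSTABLE
  125–247 m: −αΔT+βΔS = −(2.2 × 10⁻⁴)(+1.5)+(7.8 × 10⁻⁴)(+1.79) = 1.1 × 10⁻³ → stable
  247–256 m: −αΔT+βΔS = −(2.2 × 10⁻⁴)(-1.4)+(7.8 × 10⁻⁴)(-0.03) = 2.8 × 10⁻⁴ → stable
The 10–125 m interval has Δρ < 0: lighter water underlies denser water.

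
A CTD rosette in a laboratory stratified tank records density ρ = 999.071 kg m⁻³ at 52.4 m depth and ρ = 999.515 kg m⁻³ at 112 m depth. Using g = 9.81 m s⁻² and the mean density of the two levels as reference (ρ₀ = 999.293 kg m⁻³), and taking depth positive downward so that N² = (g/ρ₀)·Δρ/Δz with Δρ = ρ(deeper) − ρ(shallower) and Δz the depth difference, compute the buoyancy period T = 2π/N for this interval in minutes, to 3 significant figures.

12.2 min

Δρ = 999.515 − 999.071 = 0.444 kg m⁻³ over Δz = 112 − 52.4 = 59.6 m.
N² = (9.81/999.293) × (0.444/59.6) = 7.3133 × 10⁻⁵ s⁻².
N = √(7.3133 × 10⁻⁵) = 8.5518 × 10⁻³ rad s⁻¹, so T = 2π/N = 734.72 s = 12.245 min ≈ 12.2 min.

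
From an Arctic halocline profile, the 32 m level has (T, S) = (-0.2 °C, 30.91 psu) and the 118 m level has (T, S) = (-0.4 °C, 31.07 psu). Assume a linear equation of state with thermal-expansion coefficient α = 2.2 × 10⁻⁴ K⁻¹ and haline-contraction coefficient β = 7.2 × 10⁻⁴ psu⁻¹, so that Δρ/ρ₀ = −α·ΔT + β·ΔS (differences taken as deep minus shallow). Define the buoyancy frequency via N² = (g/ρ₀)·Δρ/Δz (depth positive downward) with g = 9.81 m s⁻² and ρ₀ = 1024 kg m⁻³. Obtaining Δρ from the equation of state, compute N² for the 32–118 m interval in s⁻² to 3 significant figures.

ΔT = -0.2 K, ΔS = +0.16 psu (deep − shallow).
Δρ/ρ₀ = −αΔT + βΔS = 4.40 × 10⁻⁵ + 1.152 × 10⁻⁴ = 1.592 × 10⁻⁴, so Δρ ≈ 0.1630 kg m⁻³.
N² = (g/ρ₀)·Δρ/Δz = g·(Δρ/ρ₀)/Δz = 9.81 × 1.592 × 10⁻⁴ / 86 = 1.8160 × 10⁻⁵ s⁻² ≈ 1.82 × 10⁻⁵ s⁻².

1.82 × 10⁻⁵ s⁻²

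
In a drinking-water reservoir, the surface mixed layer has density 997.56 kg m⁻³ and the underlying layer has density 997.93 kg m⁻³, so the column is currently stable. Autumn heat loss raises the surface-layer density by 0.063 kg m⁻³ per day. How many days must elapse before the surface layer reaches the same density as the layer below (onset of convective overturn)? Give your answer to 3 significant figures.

5.87 days

Density deficit of the surface layer: 997.93 − 997.56 = 0.37 kg m⁻³.
Required change = 0.37 / 0.063 = 5.87 days.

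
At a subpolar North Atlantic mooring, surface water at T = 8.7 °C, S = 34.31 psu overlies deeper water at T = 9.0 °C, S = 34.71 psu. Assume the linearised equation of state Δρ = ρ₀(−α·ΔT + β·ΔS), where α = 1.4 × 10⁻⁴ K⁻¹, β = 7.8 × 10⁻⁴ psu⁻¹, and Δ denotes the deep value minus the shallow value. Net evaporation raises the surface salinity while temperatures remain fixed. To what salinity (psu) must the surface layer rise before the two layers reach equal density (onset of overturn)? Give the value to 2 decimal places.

34.66 psu

Neutral buoyancy requires −α(T_deep − T_surf) + β(S_deep − S_surf′) = 0.
S_surf′ = S_deep − (α/β)·ΔT = 34.71 − (1.4 × 10⁻⁴/7.8 × 10⁻⁴)·(+0.3) = 34.6562 psu.
Increase required: 34.6562 − 34.31 = 0.3462 psu.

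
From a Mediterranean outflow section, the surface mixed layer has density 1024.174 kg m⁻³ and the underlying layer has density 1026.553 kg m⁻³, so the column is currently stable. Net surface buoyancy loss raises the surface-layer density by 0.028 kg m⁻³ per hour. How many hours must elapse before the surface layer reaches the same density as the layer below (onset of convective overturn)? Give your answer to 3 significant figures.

85.0 hours

Density deficit of the surface layer: 1026.553 − 1024.174 = 2.379 kg m⁻³.
Required change = 2.379 / 0.028 = 85.0 hours.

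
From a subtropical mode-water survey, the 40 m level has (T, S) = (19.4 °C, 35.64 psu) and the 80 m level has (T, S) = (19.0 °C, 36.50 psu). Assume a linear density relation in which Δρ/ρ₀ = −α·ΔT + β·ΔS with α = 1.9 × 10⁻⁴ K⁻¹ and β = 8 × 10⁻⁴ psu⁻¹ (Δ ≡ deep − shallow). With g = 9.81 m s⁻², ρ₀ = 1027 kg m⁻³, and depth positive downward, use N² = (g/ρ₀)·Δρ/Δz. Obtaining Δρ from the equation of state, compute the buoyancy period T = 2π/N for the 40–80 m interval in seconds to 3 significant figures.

ΔT = -0.4 K, ΔS = +0.86 psu (deep − shallow).
Δρ/ρ₀ = −αΔT + βΔS = 7.60 × 10⁻⁵ + 6.88 × 10⁻⁴ = 7.64 × 10⁻⁴, so Δρ ≈ 0.7846 kg m⁻³.
N² = (g/ρ₀)·Δρ/Δz = g·(Δρ/ρ₀)/Δz = 9.81 × 7.64 × 10⁻⁴ / 40 = 1.8737 × 10⁻⁴ s⁻².
N = √(1.8737 × 10⁻⁴) = 0.013688 rad s⁻¹ → T = 2π/N = 459.03 s ≈ 459 s.

459 s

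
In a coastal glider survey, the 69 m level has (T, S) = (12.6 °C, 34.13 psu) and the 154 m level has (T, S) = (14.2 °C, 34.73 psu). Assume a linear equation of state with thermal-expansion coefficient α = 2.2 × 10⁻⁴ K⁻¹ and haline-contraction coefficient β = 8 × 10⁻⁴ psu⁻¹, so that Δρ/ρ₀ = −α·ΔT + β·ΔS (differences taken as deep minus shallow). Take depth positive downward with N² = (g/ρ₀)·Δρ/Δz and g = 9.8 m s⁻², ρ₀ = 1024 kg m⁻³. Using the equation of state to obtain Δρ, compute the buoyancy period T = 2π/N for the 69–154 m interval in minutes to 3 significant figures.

ΔT = +1.6 K, ΔS = +0.60 psu (deep − shallow).
Δρ/ρ₀ = −αΔT + βΔS = -3.52 × 10⁻⁴ + 4.80 × 10⁻⁴ = 1.28 × 10⁻⁴, so Δρ ≈ 0.1311 kg m⁻³.
N² = (g/ρ₀)·Δρ/Δz = g·(Δρ/ρ₀)/Δz = 9.8 × 1.28 × 10⁻⁴ / 85 = 1.4758 × 10⁻⁵ s⁻².
N = √(1.4758 × 10⁻⁵) = 3.8416 × 10⁻³ rad s⁻¹ → T = 2π/N = 1.6356 × 10³ s = 27.260 min ≈ 27.3 min.

27.3 min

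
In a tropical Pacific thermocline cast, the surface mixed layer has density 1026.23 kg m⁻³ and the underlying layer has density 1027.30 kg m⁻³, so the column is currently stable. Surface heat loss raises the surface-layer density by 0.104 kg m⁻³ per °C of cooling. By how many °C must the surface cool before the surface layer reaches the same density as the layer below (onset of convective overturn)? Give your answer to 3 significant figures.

Density deficit of the surface layer: 1027.30 − 1026.23 = 1.07 kg m⁻³.
Required change = 1.07 / 0.104 = 10.3 °C.

10.3 °C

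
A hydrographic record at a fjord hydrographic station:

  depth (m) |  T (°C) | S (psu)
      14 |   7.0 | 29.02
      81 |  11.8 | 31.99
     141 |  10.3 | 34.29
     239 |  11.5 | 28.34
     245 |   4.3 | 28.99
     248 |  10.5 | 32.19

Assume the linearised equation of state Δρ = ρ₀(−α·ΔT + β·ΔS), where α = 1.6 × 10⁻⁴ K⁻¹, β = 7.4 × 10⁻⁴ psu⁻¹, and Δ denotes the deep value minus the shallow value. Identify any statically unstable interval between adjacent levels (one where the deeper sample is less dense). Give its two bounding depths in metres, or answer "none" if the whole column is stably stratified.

141–239 m

Evaluate Δρ/ρ₀ = −αΔT + βΔS across each adjacent pair:
  14–81 m: −αΔT+βΔS = −(1.6 × 10⁻⁴)(+4.8)+(7.4 × 10⁻⁴)(+2.97) = 1.4 × 10⁻³ → stable
  81–141 m: −αΔT+βΔS = −(1.6 × 10⁻⁴)(-1.5)+(7.4 × 10⁻⁴)(+2.30) = 1.9 × 10⁻³ → stable
  141–239 m: −αΔT+βΔS = −(1.6 × 10⁻⁴)(+1.2)+(7.4 × 10⁻⁴)(-5.95) = -4.6 × 10⁻³ → UNSTABLE
  239–245 m: −αΔT+βΔS = −(1.6 × 10⁻⁴)(-7.2)+(7.4 × 10⁻⁴)(+0.65) = 1.6 × 10⁻³ → stable
  245–248 m: −αΔT+βΔS = −(1.6 × 10⁻⁴)(+6.2)+(7.4 × 10⁻⁴)(+3.20) = 1.4 × 10⁻³ → stable
The 141–239 m interval has Δρ < 0: lighter water underlies denser water.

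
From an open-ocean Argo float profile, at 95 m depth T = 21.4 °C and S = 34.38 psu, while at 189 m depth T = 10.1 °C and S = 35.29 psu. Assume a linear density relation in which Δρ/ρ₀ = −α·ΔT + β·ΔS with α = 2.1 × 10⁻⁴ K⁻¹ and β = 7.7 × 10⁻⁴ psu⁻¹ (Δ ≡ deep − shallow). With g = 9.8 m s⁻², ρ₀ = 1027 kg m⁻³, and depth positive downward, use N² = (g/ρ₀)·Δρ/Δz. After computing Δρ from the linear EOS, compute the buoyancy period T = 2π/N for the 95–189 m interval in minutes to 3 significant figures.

ΔT = -11.3 K, ΔS = +0.91 psu (deep − shallow).
Δρ/ρ₀ = −αΔT + βΔS = 2.373 × 10⁻³ + 7.007 × 10⁻⁴ = 3.0737 × 10⁻³, so Δρ ≈ 3.157 kg m⁻³.
N² = (g/ρ₀)·Δρ/Δz = g·(Δρ/ρ₀)/Δz = 9.8 × 3.0737 × 10⁻³ / 94 = 3.2045 × 10⁻⁴ s⁻².
N = √(3.2045 × 10⁻⁴) = 0.017901 rad s⁻¹ → T = 2π/N = 351.00 s = 5.8500 min ≈ 5.85 min.

5.85 min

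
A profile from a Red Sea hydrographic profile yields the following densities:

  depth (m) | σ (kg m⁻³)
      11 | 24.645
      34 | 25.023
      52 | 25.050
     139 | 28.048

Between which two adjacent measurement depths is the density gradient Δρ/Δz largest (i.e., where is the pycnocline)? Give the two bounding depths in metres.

Compute the density gradient over each adjacent pair:
  11–34 m: Δρ/Δz = 0.378/23 = 0.016 kg m⁻⁴
  34–52 m: Δρ/Δz = 0.027/18 = 1.5 × 10⁻³ kg m⁻⁴
  52–139 m: Δρ/Δz = 2.998/87 = 0.034 kg m⁻⁴
The largest gradient is in the 52–139 m interval — the pycnocline.

52–139 m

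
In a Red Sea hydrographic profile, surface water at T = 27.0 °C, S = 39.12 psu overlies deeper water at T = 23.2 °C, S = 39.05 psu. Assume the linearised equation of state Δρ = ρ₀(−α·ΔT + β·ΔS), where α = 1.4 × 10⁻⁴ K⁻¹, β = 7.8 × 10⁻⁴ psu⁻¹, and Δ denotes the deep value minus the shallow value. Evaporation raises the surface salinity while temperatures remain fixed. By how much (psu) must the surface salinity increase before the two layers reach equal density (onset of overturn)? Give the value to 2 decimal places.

Neutral buoyancy requires −α(T_deep − T_surf) + β(S_deep − S_surf′) = 0.
S_surf′ = S_deep − (α/β)·ΔT = 39.05 − (1.4 × 10⁻⁴/7.8 × 10⁻⁴)·(-3.8) = 39.7321 psu.
Increase required: 39.7321 − 39.12 = 0.6121 psu.

0.61 psu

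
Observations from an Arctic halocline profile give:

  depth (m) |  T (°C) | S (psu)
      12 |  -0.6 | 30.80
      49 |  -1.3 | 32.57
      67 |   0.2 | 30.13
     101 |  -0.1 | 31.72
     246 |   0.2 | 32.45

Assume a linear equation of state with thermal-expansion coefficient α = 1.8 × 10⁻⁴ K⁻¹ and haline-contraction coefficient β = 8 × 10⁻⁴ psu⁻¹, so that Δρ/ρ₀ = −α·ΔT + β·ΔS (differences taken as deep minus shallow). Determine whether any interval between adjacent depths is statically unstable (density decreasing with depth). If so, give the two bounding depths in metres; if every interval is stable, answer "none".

49–67 m

Evaluate Δρ/ρ₀ = −αΔT + βΔS across each adjacent pair:
  12–49 m: −αΔT+βΔS = −(1.8 × 10⁻⁴)(-0.7)+(8 × 10⁻⁴)(+1.77) = 1.5 × 10⁻³ → stable
  49–67 m: −αΔT+βΔS = −(1.8 × 10⁻⁴)(+1.5)+(8 × 10⁻⁴)(-2.44) = -2.2 × 10⁻³ → UNSTABLE
  67–101 m: −αΔT+βΔS = −(1.8 × 10⁻⁴)(-0.3)+(8 × 10⁻⁴)(+1.59) = 1.3 × 10⁻³ → stable
  101–246 m: −αΔT+βΔS = −(1.8 × 10⁻⁴)(+0.3)+(8 × 10⁻⁴)(+0.73) = 5.3 × 10⁻⁴ → stable
The 49–67 m interval has Δρ < 0: lighter water underlies denser water.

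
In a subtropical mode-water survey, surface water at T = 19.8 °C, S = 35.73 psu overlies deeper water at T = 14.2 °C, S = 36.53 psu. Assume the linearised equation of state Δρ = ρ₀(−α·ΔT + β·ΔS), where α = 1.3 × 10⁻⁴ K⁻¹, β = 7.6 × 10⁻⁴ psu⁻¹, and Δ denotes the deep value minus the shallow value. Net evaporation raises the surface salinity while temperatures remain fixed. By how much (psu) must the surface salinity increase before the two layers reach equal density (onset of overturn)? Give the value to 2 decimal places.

Neutral buoyancy requires −α(T_deep − T_surf) + β(S_deep − S_surf′) = 0.
S_surf′ = S_deep − (α/β)·ΔT = 36.53 − (1.3 × 10⁻⁴/7.6 × 10⁻⁴)·(-5.6) = 37.4879 psu.
Increase required: 37.4879 − 35.73 = 1.7579 psu.

1.76 psu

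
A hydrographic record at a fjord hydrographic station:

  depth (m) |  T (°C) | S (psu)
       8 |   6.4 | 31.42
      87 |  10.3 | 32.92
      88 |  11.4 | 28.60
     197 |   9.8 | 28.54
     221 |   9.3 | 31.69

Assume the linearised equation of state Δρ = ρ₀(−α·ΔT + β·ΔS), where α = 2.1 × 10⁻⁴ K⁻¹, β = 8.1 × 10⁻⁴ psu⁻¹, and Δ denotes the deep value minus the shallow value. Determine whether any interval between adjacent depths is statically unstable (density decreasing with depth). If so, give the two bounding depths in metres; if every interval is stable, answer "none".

87–88 m

Evaluate Δρ/ρ₀ = −αΔT + βΔS across each adjacent pair:
  8–87 m: −αΔT+βΔS = −(2.1 × 10⁻⁴)(+3.9)+(8.1 × 10⁻⁴)(+1.50) = 4.0 × 10⁻⁴ → stable
  87–88 m: −αΔT+βΔS = −(2.1 × 10⁻⁴)(+1.1)+(8.1 × 10⁻⁴)(-4.32) = -3.7 × 10⁻³ → UNSTABLE
  88–197 m: −αΔT+βΔS = −(2.1 × 10⁻⁴)(-1.6)+(8.1 × 10⁻⁴)(-0.06) = 2.9 × 10⁻⁴ → stable
  197–221 m: −αΔT+βΔS = −(2.1 × 10⁻⁴)(-0.5)+(8.1 × 10⁻⁴)(+3.15) = 2.7 × 10⁻³ → stable
The 87–88 m interval has Δρ < 0: lighter water underlies denser water.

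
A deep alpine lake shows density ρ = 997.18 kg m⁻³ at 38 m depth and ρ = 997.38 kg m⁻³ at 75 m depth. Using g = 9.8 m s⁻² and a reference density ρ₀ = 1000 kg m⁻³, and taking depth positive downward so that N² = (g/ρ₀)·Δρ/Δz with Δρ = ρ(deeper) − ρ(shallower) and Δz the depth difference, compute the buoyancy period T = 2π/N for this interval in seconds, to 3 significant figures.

863 s

Δρ = 997.38 − 997.18 = 0.20 kg m⁻³ over Δz = 75 − 38 = 37 m.
N² = (9.8/1000) × (0.20/37) = 5.2973 × 10⁻⁵ s⁻².
N = √(5.2973 × 10⁻⁵) = 7.2783 × 10⁻³ rad s⁻¹, so T = 2π/N = 863.28 s ≈ 863 s.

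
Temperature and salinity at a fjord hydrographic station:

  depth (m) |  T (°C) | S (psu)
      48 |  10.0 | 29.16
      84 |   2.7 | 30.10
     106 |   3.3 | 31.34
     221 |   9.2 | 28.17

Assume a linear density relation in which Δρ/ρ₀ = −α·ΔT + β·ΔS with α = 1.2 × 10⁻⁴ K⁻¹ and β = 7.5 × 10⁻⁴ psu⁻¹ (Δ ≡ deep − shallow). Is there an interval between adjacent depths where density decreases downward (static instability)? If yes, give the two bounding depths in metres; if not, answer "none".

106–221 m

Evaluate Δρ/ρ₀ = −αΔT + βΔS across each adjacent pair:
  48–84 m: −αΔT+βΔS = −(1.2 × 10⁻⁴)(-7.3)+(7.5 × 10⁻⁴)(+0.94) = 1.6 × 10⁻³ → stable
  84–106 m: −αΔT+βΔS = −(1.2 × 10⁻⁴)(+0.6)+(7.5 × 10⁻⁴)(+1.24) = 8.6 × 10⁻⁴ → stable
  106–221 m: −αΔT+βΔS = −(1.2 × 10⁻⁴)(+5.9)+(7.5 × 10⁻⁴)(-3.17) = -3.1 × 10⁻³ → UNSTABLE
The 106–221 m interval has Δρ < 0: lighter water underlies denser water.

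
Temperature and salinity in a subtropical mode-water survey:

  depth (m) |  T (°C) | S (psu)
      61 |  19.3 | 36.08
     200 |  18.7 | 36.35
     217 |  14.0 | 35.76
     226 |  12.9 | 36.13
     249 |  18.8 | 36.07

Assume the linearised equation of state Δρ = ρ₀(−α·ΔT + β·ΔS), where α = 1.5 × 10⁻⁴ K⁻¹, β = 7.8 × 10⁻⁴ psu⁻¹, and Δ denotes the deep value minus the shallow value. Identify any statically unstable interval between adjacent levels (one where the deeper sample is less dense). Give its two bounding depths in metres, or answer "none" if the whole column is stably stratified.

226–249 m

Evaluate Δρ/ρ₀ = −αΔT + βΔS across each adjacent pair:
  61–200 m: −αΔT+βΔS = −(1.5 × 10⁻⁴)(-0.6)+(7.8 × 10⁻⁴)(+0.27) = 3.0 × 10⁻⁴ → stable
  200–217 m: −αΔT+βΔS = −(1.5 × 10⁻⁴)(-4.7)+(7.8 × 10⁻⁴)(-0.59) = 2.4 × 10⁻⁴ → stable
  217–226 m: −αΔT+βΔS = −(1.5 × 10⁻⁴)(-1.1)+(7.8 × 10⁻⁴)(+0.37) = 4.5 × 10⁻⁴ → stable
  226–249 m: −αΔT+βΔS = −(1.5 × 10⁻⁴)(+5.9)+(7.8 × 10⁻⁴)(-0.06) = -9.3 × 10⁻⁴ → UNSTABLE
The 226–249 m interval has Δρ < 0: lighter water underlies denser water.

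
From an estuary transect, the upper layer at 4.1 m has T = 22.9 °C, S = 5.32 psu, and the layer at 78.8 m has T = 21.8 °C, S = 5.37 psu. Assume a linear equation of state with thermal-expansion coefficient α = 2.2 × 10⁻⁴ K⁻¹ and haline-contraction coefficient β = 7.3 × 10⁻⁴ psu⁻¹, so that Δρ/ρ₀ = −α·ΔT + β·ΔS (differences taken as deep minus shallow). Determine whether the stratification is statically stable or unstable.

ΔT = 21.8 − 22.9 = -1.1 K and ΔS = 5.37 − 5.32 = +0.05 psu (deep − shallow).
−αΔT = 2.42 × 10⁻⁴; βΔS = 3.65 × 10⁻⁵; sum Δρ/ρ₀ = 2.785 × 10⁻⁴.
Δρ/ρ₀ > 0, so Δρ > 0: deeper water is denser → statically stable.

stable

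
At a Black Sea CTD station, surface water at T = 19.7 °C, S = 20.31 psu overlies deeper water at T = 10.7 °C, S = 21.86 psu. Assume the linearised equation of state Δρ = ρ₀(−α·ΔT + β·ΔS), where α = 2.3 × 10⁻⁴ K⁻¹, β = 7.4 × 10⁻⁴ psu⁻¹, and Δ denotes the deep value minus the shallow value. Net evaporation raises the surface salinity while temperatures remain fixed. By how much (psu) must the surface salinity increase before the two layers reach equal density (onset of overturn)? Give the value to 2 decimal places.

4.35 psu

Neutral buoyancy requires −α(T_deep − T_surf) + β(S_deep − S_surf′) = 0.
S_surf′ = S_deep − (α/β)·ΔT = 21.86 − (2.3 × 10⁻⁴/7.4 × 10⁻⁴)·(-9.0) = 24.6573 psu.
Increase required: 24.6573 − 20.31 = 4.3473 psu.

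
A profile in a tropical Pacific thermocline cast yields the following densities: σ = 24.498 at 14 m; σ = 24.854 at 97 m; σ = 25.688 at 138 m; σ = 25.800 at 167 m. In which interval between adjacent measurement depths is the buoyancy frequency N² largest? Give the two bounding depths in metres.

Compute the density gradient over each adjacent pair:
  14–97 m: Δρ/Δz = 0.356/83 = 4.3 × 10⁻³ kg m⁻⁴
  97–138 m: Δρ/Δz = 0.834/41 = 0.020 kg m⁻⁴
  138–167 m: Δρ/Δz = 0.112/29 = 3.9 × 10⁻³ kg m⁻⁴
The largest gradient is in the 97–138 m interval — the pycnocline.

97–138 m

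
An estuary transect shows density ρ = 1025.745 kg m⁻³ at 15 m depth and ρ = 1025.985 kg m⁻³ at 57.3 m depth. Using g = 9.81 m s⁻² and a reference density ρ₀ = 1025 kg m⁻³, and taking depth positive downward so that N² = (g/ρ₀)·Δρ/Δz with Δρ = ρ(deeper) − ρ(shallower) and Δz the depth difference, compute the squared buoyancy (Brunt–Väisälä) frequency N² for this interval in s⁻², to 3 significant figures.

5.43 × 10⁻⁵ s⁻²

Δρ = 1025.985 − 1025.745 = 0.240 kg m⁻³ over Δz = 57.3 − 15 = 42.3 m.
N² = (9.81/1025) × (0.240/42.3) = 5.4302 × 10⁻⁵ s⁻² ≈ 5.43 × 10⁻⁵ s⁻².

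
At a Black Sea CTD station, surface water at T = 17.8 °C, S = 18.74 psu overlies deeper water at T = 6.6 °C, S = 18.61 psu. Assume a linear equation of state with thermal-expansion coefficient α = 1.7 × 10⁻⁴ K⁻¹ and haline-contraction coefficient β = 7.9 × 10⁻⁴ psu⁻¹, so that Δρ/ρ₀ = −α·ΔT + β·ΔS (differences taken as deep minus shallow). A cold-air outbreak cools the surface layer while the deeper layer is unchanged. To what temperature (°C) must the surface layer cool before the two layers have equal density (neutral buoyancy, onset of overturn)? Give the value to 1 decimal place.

7.2 °C

Neutral buoyancy requires Δρ = 0, i.e. −α(T_deep − T_surf′) + β(S_deep − S_surf) = 0.
T_surf′ = T_deep − (β/α)·ΔS = 6.6 − (7.9 × 10⁻⁴/1.7 × 10⁻⁴)·(-0.13) = 7.204 °C.
Cooling required: 17.8 − (7.204) = 10.596 °C.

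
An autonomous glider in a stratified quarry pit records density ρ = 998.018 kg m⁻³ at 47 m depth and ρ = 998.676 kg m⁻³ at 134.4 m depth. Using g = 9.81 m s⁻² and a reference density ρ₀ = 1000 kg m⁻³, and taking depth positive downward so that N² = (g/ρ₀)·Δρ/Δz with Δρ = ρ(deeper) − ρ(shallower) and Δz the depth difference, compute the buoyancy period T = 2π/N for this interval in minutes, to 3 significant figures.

Δρ = 998.676 − 998.018 = 0.658 kg m⁻³ over Δz = 134.4 − 47 = 87.4 m.
N² = (9.81/1000) × (0.658/87.4) = 7.3856 × 10⁻⁵ s⁻².
N = √(7.3856 × 10⁻⁵) = 8.5940 × 10⁻³ rad s⁻¹, so T = 2π/N = 731.11 s = 12.185 min ≈ 12.2 min.

12.2 min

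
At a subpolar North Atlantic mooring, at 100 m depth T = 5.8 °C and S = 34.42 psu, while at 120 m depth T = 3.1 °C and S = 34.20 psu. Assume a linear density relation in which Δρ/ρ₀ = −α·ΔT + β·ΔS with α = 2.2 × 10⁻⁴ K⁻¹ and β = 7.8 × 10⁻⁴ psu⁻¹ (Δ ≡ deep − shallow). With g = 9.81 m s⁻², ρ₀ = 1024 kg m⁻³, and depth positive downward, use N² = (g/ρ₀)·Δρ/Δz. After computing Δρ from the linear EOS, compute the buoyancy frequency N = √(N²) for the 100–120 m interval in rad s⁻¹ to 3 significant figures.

0.0144 rad s⁻¹

ΔT = -2.7 K, ΔS = -0.22 psu (deep − shallow).
Δρ/ρ₀ = −αΔT + βΔS = 5.94 × 10⁻⁴ − 1.716 × 10⁻⁴ = 4.224 × 10⁻⁴, so Δρ ≈ 0.4325 kg m⁻³.
N² = (g/ρ₀)·Δρ/Δz = g·(Δρ/ρ₀)/Δz = 9.81 × 4.224 × 10⁻⁴ / 20 = 2.0719 × 10⁻⁴ s⁻².
N = √(2.0719 × 10⁻⁴) = 0.014394 rad s⁻¹ ≈ 0.0144 rad s⁻¹.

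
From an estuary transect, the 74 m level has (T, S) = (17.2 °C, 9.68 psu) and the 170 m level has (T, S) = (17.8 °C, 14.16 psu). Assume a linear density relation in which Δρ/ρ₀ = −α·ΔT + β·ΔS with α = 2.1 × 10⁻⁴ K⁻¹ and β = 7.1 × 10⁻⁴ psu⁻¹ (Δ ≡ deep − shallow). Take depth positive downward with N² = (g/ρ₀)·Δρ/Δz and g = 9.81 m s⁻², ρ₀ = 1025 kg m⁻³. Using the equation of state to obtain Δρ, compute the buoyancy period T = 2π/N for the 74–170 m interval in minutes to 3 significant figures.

5.93 min

ΔT = +0.6 K, ΔS = +4.48 psu (deep − shallow).
Δρ/ρ₀ = −αΔT + βΔS = -1.26 × 10⁻⁴ + 3.1808 × 10⁻³ = 3.0548 × 10⁻³, so Δρ ≈ 3.131 kg m⁻³.
N² = (g/ρ₀)·Δρ/Δz = g·(Δρ/ρ₀)/Δz = 9.81 × 3.0548 × 10⁻³ / 96 = 3.1216 × 10⁻⁴ s⁻².
N = √(3.1216 × 10⁻⁴) = 0.017668 rad s⁻¹ → T = 2π/N = 355.63 s = 5.9272 min ≈ 5.93 min.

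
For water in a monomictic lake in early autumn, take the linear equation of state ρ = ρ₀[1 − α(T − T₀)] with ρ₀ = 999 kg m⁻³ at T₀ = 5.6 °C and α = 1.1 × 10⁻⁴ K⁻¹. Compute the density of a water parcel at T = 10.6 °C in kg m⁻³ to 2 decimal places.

T − T₀ = +5.0 K.
Bracket = 1 − α·(+5.0) = 1 + (-5.50 × 10⁻⁴) = 0.9994500.
ρ = 999 × 0.9994500 = 998.45 kg m⁻³.

998.45 kg m⁻³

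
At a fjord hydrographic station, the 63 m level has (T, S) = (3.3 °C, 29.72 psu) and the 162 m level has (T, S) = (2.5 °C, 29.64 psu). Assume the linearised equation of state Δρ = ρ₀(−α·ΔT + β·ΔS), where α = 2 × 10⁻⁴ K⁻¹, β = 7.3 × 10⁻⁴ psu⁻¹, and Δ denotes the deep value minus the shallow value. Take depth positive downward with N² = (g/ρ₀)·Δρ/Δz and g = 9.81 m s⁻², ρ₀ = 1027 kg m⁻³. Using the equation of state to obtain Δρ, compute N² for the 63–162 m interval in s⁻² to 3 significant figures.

1.01 × 10⁻⁵ s⁻²

ΔT = -0.8 K, ΔS = -0.08 psu (deep − shallow).
Δρ/ρ₀ = −αΔT + βΔS = 1.60 × 10⁻⁴ − 5.84 × 10⁻⁵ = 1.016 × 10⁻⁴, so Δρ ≈ 0.1043 kg m⁻³.
N² = (g/ρ₀)·Δρ/Δz = g·(Δρ/ρ₀)/Δz = 9.81 × 1.016 × 10⁻⁴ / 99 = 1.0068 × 10⁻⁵ s⁻² ≈ 1.01 × 10⁻⁵ s⁻².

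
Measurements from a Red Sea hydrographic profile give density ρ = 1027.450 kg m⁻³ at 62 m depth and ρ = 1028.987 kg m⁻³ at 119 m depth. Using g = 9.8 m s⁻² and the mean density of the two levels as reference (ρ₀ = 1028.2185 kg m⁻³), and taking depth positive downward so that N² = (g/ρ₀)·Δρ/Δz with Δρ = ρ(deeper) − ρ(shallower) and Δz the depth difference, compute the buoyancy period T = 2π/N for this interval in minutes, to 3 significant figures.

6.53 min

Δρ = 1028.987 − 1027.450 = 1.537 kg m⁻³ over Δz = 119 − 62 = 57 m.
N² = (9.8/1028.2185) × (1.537/57) = 2.5700 × 10⁻⁴ s⁻².
N = √(2.5700 × 10⁻⁴) = 0.016031 rad s⁻¹, so T = 2π/N = 391.94 s = 6.5323 min ≈ 6.53 min.
N² > 0, so the interval is statically stable.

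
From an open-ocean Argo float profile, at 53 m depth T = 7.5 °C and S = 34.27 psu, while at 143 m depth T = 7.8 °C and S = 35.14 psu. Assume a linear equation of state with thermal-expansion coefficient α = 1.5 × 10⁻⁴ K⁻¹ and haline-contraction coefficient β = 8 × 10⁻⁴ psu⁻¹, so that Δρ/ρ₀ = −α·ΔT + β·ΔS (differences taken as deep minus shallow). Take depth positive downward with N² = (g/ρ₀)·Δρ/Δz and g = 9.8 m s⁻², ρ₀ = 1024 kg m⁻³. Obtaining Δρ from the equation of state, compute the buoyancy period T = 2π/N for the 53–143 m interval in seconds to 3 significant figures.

ΔT = +0.3 K, ΔS = +0.87 psu (deep − shallow).
Δρ/ρ₀ = −αΔT + βΔS = -4.50 × 10⁻⁵ + 6.96 × 10⁻⁴ = 6.51 × 10⁻⁴, so Δρ ≈ 0.6666 kg m⁻³.
N² = (g/ρ₀)·Δρ/Δz = g·(Δρ/ρ₀)/Δz = 9.8 × 6.51 × 10⁻⁴ / 90 = 7.0887 × 10⁻⁵ s⁻².
N = √(7.0887 × 10⁻⁵) = 8.4194 × 10⁻³ rad s⁻¹ → T = 2π/N = 746.27 s ≈ 746 s.

746 s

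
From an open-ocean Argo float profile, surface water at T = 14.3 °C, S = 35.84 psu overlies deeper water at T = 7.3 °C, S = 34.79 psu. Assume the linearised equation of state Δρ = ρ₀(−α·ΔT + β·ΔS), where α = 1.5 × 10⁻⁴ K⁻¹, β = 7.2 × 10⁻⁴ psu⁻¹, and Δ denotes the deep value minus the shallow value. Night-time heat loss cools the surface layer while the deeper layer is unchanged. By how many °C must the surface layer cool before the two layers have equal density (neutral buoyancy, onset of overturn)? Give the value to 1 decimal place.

Neutral buoyancy requires Δρ = 0, i.e. −α(T_deep − T_surf′) + β(S_deep − S_surf) = 0.
T_surf′ = T_deep − (β/α)·ΔS = 7.3 − (7.2 × 10⁻⁴/1.5 × 10⁻⁴)·(-1.05) = 12.340 °C.
Cooling required: 14.3 − (12.340) = 1.960 °C.

2.0 °C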